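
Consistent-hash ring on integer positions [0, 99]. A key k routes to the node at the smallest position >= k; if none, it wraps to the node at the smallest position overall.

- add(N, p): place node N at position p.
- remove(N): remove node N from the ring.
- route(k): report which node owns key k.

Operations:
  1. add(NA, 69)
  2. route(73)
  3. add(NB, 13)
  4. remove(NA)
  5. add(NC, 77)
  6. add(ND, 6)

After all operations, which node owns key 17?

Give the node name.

Op 1: add NA@69 -> ring=[69:NA]
Op 2: route key 73: none >= 73, wrap to smallest pos 69 -> NA
Op 3: add NB@13 -> ring=[13:NB,69:NA]
Op 4: remove NA -> ring=[13:NB]
Op 5: add NC@77 -> ring=[13:NB,77:NC]
Op 6: add ND@6 -> ring=[6:ND,13:NB,77:NC]
Final route key 17: smallest pos >= 17 is 77 -> NC

Answer: NC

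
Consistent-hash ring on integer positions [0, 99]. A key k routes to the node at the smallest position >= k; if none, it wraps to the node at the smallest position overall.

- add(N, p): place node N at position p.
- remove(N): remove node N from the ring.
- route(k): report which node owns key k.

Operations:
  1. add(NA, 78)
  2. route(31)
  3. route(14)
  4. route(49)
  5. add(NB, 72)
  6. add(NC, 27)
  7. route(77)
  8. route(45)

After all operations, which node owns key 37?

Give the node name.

Op 1: add NA@78 -> ring=[78:NA]
Op 2: route key 31: smallest pos >= 31 is 78 -> NA
Op 3: route key 14: smallest pos >= 14 is 78 -> NA
Op 4: route key 49: smallest pos >= 49 is 78 -> NA
Op 5: add NB@72 -> ring=[72:NB,78:NA]
Op 6: add NC@27 -> ring=[27:NC,72:NB,78:NA]
Op 7: route key 77: smallest pos >= 77 is 78 -> NA
Op 8: route key 45: smallest pos >= 45 is 72 -> NB
Final route key 37: smallest pos >= 37 is 72 -> NB

Answer: NB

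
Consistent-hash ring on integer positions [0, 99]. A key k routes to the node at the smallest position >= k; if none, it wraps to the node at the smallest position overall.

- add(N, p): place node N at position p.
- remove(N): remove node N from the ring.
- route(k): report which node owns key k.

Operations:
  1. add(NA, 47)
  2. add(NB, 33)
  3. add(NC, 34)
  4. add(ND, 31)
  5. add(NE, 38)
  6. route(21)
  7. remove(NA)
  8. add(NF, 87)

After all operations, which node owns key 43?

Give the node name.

Op 1: add NA@47 -> ring=[47:NA]
Op 2: add NB@33 -> ring=[33:NB,47:NA]
Op 3: add NC@34 -> ring=[33:NB,34:NC,47:NA]
Op 4: add ND@31 -> ring=[31:ND,33:NB,34:NC,47:NA]
Op 5: add NE@38 -> ring=[31:ND,33:NB,34:NC,38:NE,47:NA]
Op 6: route key 21: smallest pos >= 21 is 31 -> ND
Op 7: remove NA -> ring=[31:ND,33:NB,34:NC,38:NE]
Op 8: add NF@87 -> ring=[31:ND,33:NB,34:NC,38:NE,87:NF]
Final route key 43: smallest pos >= 43 is 87 -> NF

Answer: NF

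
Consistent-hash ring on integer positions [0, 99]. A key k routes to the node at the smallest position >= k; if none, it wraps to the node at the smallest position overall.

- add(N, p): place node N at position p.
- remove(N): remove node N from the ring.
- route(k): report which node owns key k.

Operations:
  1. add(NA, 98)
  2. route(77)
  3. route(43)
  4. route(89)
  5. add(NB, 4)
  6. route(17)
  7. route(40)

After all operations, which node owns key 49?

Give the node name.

Answer: NA

Derivation:
Op 1: add NA@98 -> ring=[98:NA]
Op 2: route key 77: smallest pos >= 77 is 98 -> NA
Op 3: route key 43: smallest pos >= 43 is 98 -> NA
Op 4: route key 89: smallest pos >= 89 is 98 -> NA
Op 5: add NB@4 -> ring=[4:NB,98:NA]
Op 6: route key 17: smallest pos >= 17 is 98 -> NA
Op 7: route key 40: smallest pos >= 40 is 98 -> NA
Final route key 49: smallest pos >= 49 is 98 -> NA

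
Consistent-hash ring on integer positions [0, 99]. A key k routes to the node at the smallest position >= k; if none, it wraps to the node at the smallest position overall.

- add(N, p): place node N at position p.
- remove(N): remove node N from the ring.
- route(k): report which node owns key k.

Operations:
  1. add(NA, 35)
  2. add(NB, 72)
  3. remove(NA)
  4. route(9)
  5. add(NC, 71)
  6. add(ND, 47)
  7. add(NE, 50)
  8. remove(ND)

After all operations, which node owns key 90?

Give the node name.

Answer: NE

Derivation:
Op 1: add NA@35 -> ring=[35:NA]
Op 2: add NB@72 -> ring=[35:NA,72:NB]
Op 3: remove NA -> ring=[72:NB]
Op 4: route key 9: smallest pos >= 9 is 72 -> NB
Op 5: add NC@71 -> ring=[71:NC,72:NB]
Op 6: add ND@47 -> ring=[47:ND,71:NC,72:NB]
Op 7: add NE@50 -> ring=[47:ND,50:NE,71:NC,72:NB]
Op 8: remove ND -> ring=[50:NE,71:NC,72:NB]
Final route key 90: none >= 90, wrap to smallest pos 50 -> NE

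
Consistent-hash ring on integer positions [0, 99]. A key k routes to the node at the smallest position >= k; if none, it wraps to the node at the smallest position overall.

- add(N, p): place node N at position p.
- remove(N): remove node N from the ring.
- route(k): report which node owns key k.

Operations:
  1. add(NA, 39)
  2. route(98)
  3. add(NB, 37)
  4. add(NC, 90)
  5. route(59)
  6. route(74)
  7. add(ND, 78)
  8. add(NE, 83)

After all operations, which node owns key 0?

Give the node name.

Op 1: add NA@39 -> ring=[39:NA]
Op 2: route key 98: none >= 98, wrap to smallest pos 39 -> NA
Op 3: add NB@37 -> ring=[37:NB,39:NA]
Op 4: add NC@90 -> ring=[37:NB,39:NA,90:NC]
Op 5: route key 59: smallest pos >= 59 is 90 -> NC
Op 6: route key 74: smallest pos >= 74 is 90 -> NC
Op 7: add ND@78 -> ring=[37:NB,39:NA,78:ND,90:NC]
Op 8: add NE@83 -> ring=[37:NB,39:NA,78:ND,83:NE,90:NC]
Final route key 0: smallest pos >= 0 is 37 -> NB

Answer: NB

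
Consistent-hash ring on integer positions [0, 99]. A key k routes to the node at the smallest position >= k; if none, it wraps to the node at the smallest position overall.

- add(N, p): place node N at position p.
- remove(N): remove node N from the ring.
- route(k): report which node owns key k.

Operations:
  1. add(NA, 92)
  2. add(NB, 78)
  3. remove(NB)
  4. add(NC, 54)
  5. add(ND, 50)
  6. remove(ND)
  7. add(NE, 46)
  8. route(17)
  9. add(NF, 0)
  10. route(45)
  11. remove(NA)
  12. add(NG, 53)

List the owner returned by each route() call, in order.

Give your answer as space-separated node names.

Answer: NE NE

Derivation:
Op 1: add NA@92 -> ring=[92:NA]
Op 2: add NB@78 -> ring=[78:NB,92:NA]
Op 3: remove NB -> ring=[92:NA]
Op 4: add NC@54 -> ring=[54:NC,92:NA]
Op 5: add ND@50 -> ring=[50:ND,54:NC,92:NA]
Op 6: remove ND -> ring=[54:NC,92:NA]
Op 7: add NE@46 -> ring=[46:NE,54:NC,92:NA]
Op 8: route key 17: smallest pos >= 17 is 46 -> NE
Op 9: add NF@0 -> ring=[0:NF,46:NE,54:NC,92:NA]
Op 10: route key 45: smallest pos >= 45 is 46 -> NE
Op 11: remove NA -> ring=[0:NF,46:NE,54:NC]
Op 12: add NG@53 -> ring=[0:NF,46:NE,53:NG,54:NC]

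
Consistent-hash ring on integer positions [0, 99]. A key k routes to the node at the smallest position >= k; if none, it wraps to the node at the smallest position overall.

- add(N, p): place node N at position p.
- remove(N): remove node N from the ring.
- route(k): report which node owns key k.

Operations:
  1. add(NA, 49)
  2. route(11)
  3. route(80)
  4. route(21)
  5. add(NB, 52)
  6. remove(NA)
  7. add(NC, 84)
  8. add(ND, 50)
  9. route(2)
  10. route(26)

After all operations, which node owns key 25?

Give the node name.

Op 1: add NA@49 -> ring=[49:NA]
Op 2: route key 11: smallest pos >= 11 is 49 -> NA
Op 3: route key 80: none >= 80, wrap to smallest pos 49 -> NA
Op 4: route key 21: smallest pos >= 21 is 49 -> NA
Op 5: add NB@52 -> ring=[49:NA,52:NB]
Op 6: remove NA -> ring=[52:NB]
Op 7: add NC@84 -> ring=[52:NB,84:NC]
Op 8: add ND@50 -> ring=[50:ND,52:NB,84:NC]
Op 9: route key 2: smallest pos >= 2 is 50 -> ND
Op 10: route key 26: smallest pos >= 26 is 50 -> ND
Final route key 25: smallest pos >= 25 is 50 -> ND

Answer: ND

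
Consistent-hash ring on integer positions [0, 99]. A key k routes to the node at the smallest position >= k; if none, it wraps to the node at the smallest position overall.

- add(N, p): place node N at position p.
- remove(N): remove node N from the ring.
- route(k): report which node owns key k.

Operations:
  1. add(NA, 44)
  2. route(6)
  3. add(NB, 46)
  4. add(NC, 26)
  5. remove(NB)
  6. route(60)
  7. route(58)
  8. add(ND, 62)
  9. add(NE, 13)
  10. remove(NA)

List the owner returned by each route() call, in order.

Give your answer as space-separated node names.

Answer: NA NC NC

Derivation:
Op 1: add NA@44 -> ring=[44:NA]
Op 2: route key 6: smallest pos >= 6 is 44 -> NA
Op 3: add NB@46 -> ring=[44:NA,46:NB]
Op 4: add NC@26 -> ring=[26:NC,44:NA,46:NB]
Op 5: remove NB -> ring=[26:NC,44:NA]
Op 6: route key 60: none >= 60, wrap to smallest pos 26 -> NC
Op 7: route key 58: none >= 58, wrap to smallest pos 26 -> NC
Op 8: add ND@62 -> ring=[26:NC,44:NA,62:ND]
Op 9: add NE@13 -> ring=[13:NE,26:NC,44:NA,62:ND]
Op 10: remove NA -> ring=[13:NE,26:NC,62:ND]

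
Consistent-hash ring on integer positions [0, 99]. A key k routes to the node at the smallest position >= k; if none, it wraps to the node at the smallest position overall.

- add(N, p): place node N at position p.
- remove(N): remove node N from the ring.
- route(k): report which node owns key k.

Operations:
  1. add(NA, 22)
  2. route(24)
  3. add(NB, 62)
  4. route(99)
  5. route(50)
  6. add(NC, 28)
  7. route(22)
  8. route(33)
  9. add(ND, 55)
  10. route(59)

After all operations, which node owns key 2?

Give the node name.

Answer: NA

Derivation:
Op 1: add NA@22 -> ring=[22:NA]
Op 2: route key 24: none >= 24, wrap to smallest pos 22 -> NA
Op 3: add NB@62 -> ring=[22:NA,62:NB]
Op 4: route key 99: none >= 99, wrap to smallest pos 22 -> NA
Op 5: route key 50: smallest pos >= 50 is 62 -> NB
Op 6: add NC@28 -> ring=[22:NA,28:NC,62:NB]
Op 7: route key 22: smallest pos >= 22 is 22 -> NA
Op 8: route key 33: smallest pos >= 33 is 62 -> NB
Op 9: add ND@55 -> ring=[22:NA,28:NC,55:ND,62:NB]
Op 10: route key 59: smallest pos >= 59 is 62 -> NB
Final route key 2: smallest pos >= 2 is 22 -> NA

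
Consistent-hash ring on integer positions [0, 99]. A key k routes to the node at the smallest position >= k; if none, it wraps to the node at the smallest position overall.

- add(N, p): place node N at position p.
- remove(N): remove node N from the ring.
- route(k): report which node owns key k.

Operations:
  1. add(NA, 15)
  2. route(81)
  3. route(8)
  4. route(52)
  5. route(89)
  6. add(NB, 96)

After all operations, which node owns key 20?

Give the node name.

Answer: NB

Derivation:
Op 1: add NA@15 -> ring=[15:NA]
Op 2: route key 81: none >= 81, wrap to smallest pos 15 -> NA
Op 3: route key 8: smallest pos >= 8 is 15 -> NA
Op 4: route key 52: none >= 52, wrap to smallest pos 15 -> NA
Op 5: route key 89: none >= 89, wrap to smallest pos 15 -> NA
Op 6: add NB@96 -> ring=[15:NA,96:NB]
Final route key 20: smallest pos >= 20 is 96 -> NB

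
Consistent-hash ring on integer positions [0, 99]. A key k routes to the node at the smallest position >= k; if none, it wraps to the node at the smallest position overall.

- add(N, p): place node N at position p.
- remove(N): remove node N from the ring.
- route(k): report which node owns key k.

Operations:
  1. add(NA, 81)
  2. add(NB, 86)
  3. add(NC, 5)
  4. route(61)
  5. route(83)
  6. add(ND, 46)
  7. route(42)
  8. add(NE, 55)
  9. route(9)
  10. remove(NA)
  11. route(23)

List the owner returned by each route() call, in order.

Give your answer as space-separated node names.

Op 1: add NA@81 -> ring=[81:NA]
Op 2: add NB@86 -> ring=[81:NA,86:NB]
Op 3: add NC@5 -> ring=[5:NC,81:NA,86:NB]
Op 4: route key 61: smallest pos >= 61 is 81 -> NA
Op 5: route key 83: smallest pos >= 83 is 86 -> NB
Op 6: add ND@46 -> ring=[5:NC,46:ND,81:NA,86:NB]
Op 7: route key 42: smallest pos >= 42 is 46 -> ND
Op 8: add NE@55 -> ring=[5:NC,46:ND,55:NE,81:NA,86:NB]
Op 9: route key 9: smallest pos >= 9 is 46 -> ND
Op 10: remove NA -> ring=[5:NC,46:ND,55:NE,86:NB]
Op 11: route key 23: smallest pos >= 23 is 46 -> ND

Answer: NA NB ND ND ND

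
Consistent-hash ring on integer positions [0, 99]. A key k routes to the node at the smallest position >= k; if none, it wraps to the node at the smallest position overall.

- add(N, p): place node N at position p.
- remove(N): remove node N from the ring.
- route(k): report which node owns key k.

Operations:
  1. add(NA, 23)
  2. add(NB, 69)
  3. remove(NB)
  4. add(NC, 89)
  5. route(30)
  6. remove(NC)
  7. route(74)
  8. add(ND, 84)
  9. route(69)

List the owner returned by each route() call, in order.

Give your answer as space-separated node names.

Op 1: add NA@23 -> ring=[23:NA]
Op 2: add NB@69 -> ring=[23:NA,69:NB]
Op 3: remove NB -> ring=[23:NA]
Op 4: add NC@89 -> ring=[23:NA,89:NC]
Op 5: route key 30: smallest pos >= 30 is 89 -> NC
Op 6: remove NC -> ring=[23:NA]
Op 7: route key 74: none >= 74, wrap to smallest pos 23 -> NA
Op 8: add ND@84 -> ring=[23:NA,84:ND]
Op 9: route key 69: smallest pos >= 69 is 84 -> ND

Answer: NC NA ND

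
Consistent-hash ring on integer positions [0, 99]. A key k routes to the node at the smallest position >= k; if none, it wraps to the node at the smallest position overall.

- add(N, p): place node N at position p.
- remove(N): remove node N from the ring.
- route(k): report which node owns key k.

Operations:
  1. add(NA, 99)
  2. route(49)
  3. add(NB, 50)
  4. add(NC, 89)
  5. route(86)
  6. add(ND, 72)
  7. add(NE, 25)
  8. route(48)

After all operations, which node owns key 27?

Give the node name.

Answer: NB

Derivation:
Op 1: add NA@99 -> ring=[99:NA]
Op 2: route key 49: smallest pos >= 49 is 99 -> NA
Op 3: add NB@50 -> ring=[50:NB,99:NA]
Op 4: add NC@89 -> ring=[50:NB,89:NC,99:NA]
Op 5: route key 86: smallest pos >= 86 is 89 -> NC
Op 6: add ND@72 -> ring=[50:NB,72:ND,89:NC,99:NA]
Op 7: add NE@25 -> ring=[25:NE,50:NB,72:ND,89:NC,99:NA]
Op 8: route key 48: smallest pos >= 48 is 50 -> NB
Final route key 27: smallest pos >= 27 is 50 -> NB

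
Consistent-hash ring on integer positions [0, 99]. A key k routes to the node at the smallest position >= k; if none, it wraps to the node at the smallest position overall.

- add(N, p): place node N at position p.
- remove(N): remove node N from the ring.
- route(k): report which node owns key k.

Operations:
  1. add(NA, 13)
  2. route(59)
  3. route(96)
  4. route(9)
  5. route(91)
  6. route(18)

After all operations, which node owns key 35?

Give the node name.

Answer: NA

Derivation:
Op 1: add NA@13 -> ring=[13:NA]
Op 2: route key 59: none >= 59, wrap to smallest pos 13 -> NA
Op 3: route key 96: none >= 96, wrap to smallest pos 13 -> NA
Op 4: route key 9: smallest pos >= 9 is 13 -> NA
Op 5: route key 91: none >= 91, wrap to smallest pos 13 -> NA
Op 6: route key 18: none >= 18, wrap to smallest pos 13 -> NA
Final route key 35: none >= 35, wrap to smallest pos 13 -> NA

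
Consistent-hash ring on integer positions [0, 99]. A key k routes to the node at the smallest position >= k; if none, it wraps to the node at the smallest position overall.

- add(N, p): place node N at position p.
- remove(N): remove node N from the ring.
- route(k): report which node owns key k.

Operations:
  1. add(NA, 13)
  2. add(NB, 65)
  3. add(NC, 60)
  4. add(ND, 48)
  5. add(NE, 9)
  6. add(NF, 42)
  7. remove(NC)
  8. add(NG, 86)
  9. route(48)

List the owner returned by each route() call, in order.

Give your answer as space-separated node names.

Op 1: add NA@13 -> ring=[13:NA]
Op 2: add NB@65 -> ring=[13:NA,65:NB]
Op 3: add NC@60 -> ring=[13:NA,60:NC,65:NB]
Op 4: add ND@48 -> ring=[13:NA,48:ND,60:NC,65:NB]
Op 5: add NE@9 -> ring=[9:NE,13:NA,48:ND,60:NC,65:NB]
Op 6: add NF@42 -> ring=[9:NE,13:NA,42:NF,48:ND,60:NC,65:NB]
Op 7: remove NC -> ring=[9:NE,13:NA,42:NF,48:ND,65:NB]
Op 8: add NG@86 -> ring=[9:NE,13:NA,42:NF,48:ND,65:NB,86:NG]
Op 9: route key 48: smallest pos >= 48 is 48 -> ND

Answer: ND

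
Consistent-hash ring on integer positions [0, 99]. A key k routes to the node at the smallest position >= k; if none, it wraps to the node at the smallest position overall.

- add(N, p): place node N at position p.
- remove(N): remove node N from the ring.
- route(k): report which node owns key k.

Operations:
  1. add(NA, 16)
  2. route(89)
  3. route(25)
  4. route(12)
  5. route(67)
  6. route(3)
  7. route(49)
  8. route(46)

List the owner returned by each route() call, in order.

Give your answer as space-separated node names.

Op 1: add NA@16 -> ring=[16:NA]
Op 2: route key 89: none >= 89, wrap to smallest pos 16 -> NA
Op 3: route key 25: none >= 25, wrap to smallest pos 16 -> NA
Op 4: route key 12: smallest pos >= 12 is 16 -> NA
Op 5: route key 67: none >= 67, wrap to smallest pos 16 -> NA
Op 6: route key 3: smallest pos >= 3 is 16 -> NA
Op 7: route key 49: none >= 49, wrap to smallest pos 16 -> NA
Op 8: route key 46: none >= 46, wrap to smallest pos 16 -> NA

Answer: NA NA NA NA NA NA NA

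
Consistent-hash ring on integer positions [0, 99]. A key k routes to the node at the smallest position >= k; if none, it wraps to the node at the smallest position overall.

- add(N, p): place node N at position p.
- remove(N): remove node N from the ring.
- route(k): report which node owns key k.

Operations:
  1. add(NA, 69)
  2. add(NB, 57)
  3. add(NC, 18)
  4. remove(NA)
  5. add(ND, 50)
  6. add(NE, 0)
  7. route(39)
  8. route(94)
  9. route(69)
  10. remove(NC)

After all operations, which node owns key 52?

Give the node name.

Answer: NB

Derivation:
Op 1: add NA@69 -> ring=[69:NA]
Op 2: add NB@57 -> ring=[57:NB,69:NA]
Op 3: add NC@18 -> ring=[18:NC,57:NB,69:NA]
Op 4: remove NA -> ring=[18:NC,57:NB]
Op 5: add ND@50 -> ring=[18:NC,50:ND,57:NB]
Op 6: add NE@0 -> ring=[0:NE,18:NC,50:ND,57:NB]
Op 7: route key 39: smallest pos >= 39 is 50 -> ND
Op 8: route key 94: none >= 94, wrap to smallest pos 0 -> NE
Op 9: route key 69: none >= 69, wrap to smallest pos 0 -> NE
Op 10: remove NC -> ring=[0:NE,50:ND,57:NB]
Final route key 52: smallest pos >= 52 is 57 -> NB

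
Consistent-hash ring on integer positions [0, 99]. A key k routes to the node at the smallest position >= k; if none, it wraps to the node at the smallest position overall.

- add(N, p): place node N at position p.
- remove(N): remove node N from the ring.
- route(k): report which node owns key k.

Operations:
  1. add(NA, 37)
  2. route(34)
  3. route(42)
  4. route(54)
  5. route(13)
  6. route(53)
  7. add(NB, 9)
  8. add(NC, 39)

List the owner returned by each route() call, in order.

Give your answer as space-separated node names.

Op 1: add NA@37 -> ring=[37:NA]
Op 2: route key 34: smallest pos >= 34 is 37 -> NA
Op 3: route key 42: none >= 42, wrap to smallest pos 37 -> NA
Op 4: route key 54: none >= 54, wrap to smallest pos 37 -> NA
Op 5: route key 13: smallest pos >= 13 is 37 -> NA
Op 6: route key 53: none >= 53, wrap to smallest pos 37 -> NA
Op 7: add NB@9 -> ring=[9:NB,37:NA]
Op 8: add NC@39 -> ring=[9:NB,37:NA,39:NC]

Answer: NA NA NA NA NA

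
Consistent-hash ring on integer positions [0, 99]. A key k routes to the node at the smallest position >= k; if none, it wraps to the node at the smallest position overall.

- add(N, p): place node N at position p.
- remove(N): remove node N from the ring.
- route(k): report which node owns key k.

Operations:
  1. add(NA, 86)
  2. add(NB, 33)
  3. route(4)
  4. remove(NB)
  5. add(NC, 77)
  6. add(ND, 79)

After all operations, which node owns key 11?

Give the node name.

Op 1: add NA@86 -> ring=[86:NA]
Op 2: add NB@33 -> ring=[33:NB,86:NA]
Op 3: route key 4: smallest pos >= 4 is 33 -> NB
Op 4: remove NB -> ring=[86:NA]
Op 5: add NC@77 -> ring=[77:NC,86:NA]
Op 6: add ND@79 -> ring=[77:NC,79:ND,86:NA]
Final route key 11: smallest pos >= 11 is 77 -> NC

Answer: NC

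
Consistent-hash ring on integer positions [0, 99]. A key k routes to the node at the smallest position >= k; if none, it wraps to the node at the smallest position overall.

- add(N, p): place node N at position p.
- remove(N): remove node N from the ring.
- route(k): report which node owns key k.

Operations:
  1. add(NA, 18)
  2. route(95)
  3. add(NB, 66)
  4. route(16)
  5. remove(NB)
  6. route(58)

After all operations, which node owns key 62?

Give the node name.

Answer: NA

Derivation:
Op 1: add NA@18 -> ring=[18:NA]
Op 2: route key 95: none >= 95, wrap to smallest pos 18 -> NA
Op 3: add NB@66 -> ring=[18:NA,66:NB]
Op 4: route key 16: smallest pos >= 16 is 18 -> NA
Op 5: remove NB -> ring=[18:NA]
Op 6: route key 58: none >= 58, wrap to smallest pos 18 -> NA
Final route key 62: none >= 62, wrap to smallest pos 18 -> NA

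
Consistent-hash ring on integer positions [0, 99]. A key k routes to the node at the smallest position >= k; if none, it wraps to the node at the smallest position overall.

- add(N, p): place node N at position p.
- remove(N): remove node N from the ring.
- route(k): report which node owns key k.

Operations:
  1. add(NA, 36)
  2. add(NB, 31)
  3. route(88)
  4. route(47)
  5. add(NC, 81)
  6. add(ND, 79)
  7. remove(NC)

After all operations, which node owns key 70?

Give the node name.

Op 1: add NA@36 -> ring=[36:NA]
Op 2: add NB@31 -> ring=[31:NB,36:NA]
Op 3: route key 88: none >= 88, wrap to smallest pos 31 -> NB
Op 4: route key 47: none >= 47, wrap to smallest pos 31 -> NB
Op 5: add NC@81 -> ring=[31:NB,36:NA,81:NC]
Op 6: add ND@79 -> ring=[31:NB,36:NA,79:ND,81:NC]
Op 7: remove NC -> ring=[31:NB,36:NA,79:ND]
Final route key 70: smallest pos >= 70 is 79 -> ND

Answer: ND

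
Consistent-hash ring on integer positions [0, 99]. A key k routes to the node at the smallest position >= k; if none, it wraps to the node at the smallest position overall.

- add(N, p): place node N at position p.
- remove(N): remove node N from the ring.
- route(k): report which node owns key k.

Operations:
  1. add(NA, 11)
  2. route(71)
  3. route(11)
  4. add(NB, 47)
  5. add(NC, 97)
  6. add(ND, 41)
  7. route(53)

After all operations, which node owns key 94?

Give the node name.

Answer: NC

Derivation:
Op 1: add NA@11 -> ring=[11:NA]
Op 2: route key 71: none >= 71, wrap to smallest pos 11 -> NA
Op 3: route key 11: smallest pos >= 11 is 11 -> NA
Op 4: add NB@47 -> ring=[11:NA,47:NB]
Op 5: add NC@97 -> ring=[11:NA,47:NB,97:NC]
Op 6: add ND@41 -> ring=[11:NA,41:ND,47:NB,97:NC]
Op 7: route key 53: smallest pos >= 53 is 97 -> NC
Final route key 94: smallest pos >= 94 is 97 -> NC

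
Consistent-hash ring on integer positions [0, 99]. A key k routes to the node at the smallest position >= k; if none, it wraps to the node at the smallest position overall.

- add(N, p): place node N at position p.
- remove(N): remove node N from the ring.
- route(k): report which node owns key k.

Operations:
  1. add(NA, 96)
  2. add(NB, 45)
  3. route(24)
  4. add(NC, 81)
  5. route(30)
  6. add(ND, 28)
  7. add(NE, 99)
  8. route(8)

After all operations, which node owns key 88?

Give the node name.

Answer: NA

Derivation:
Op 1: add NA@96 -> ring=[96:NA]
Op 2: add NB@45 -> ring=[45:NB,96:NA]
Op 3: route key 24: smallest pos >= 24 is 45 -> NB
Op 4: add NC@81 -> ring=[45:NB,81:NC,96:NA]
Op 5: route key 30: smallest pos >= 30 is 45 -> NB
Op 6: add ND@28 -> ring=[28:ND,45:NB,81:NC,96:NA]
Op 7: add NE@99 -> ring=[28:ND,45:NB,81:NC,96:NA,99:NE]
Op 8: route key 8: smallest pos >= 8 is 28 -> ND
Final route key 88: smallest pos >= 88 is 96 -> NA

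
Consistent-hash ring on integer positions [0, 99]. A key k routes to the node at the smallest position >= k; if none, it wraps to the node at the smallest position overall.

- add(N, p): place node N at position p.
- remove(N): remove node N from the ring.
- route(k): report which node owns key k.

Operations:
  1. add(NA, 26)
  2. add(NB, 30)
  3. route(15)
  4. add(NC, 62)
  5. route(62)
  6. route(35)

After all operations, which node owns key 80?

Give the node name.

Answer: NA

Derivation:
Op 1: add NA@26 -> ring=[26:NA]
Op 2: add NB@30 -> ring=[26:NA,30:NB]
Op 3: route key 15: smallest pos >= 15 is 26 -> NA
Op 4: add NC@62 -> ring=[26:NA,30:NB,62:NC]
Op 5: route key 62: smallest pos >= 62 is 62 -> NC
Op 6: route key 35: smallest pos >= 35 is 62 -> NC
Final route key 80: none >= 80, wrap to smallest pos 26 -> NA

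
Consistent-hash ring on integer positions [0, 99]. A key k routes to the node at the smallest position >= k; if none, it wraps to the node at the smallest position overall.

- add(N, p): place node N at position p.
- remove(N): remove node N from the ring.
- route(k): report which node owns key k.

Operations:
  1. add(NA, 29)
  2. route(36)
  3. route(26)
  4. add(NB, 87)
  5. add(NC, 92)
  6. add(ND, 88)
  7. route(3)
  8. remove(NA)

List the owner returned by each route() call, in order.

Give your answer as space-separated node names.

Op 1: add NA@29 -> ring=[29:NA]
Op 2: route key 36: none >= 36, wrap to smallest pos 29 -> NA
Op 3: route key 26: smallest pos >= 26 is 29 -> NA
Op 4: add NB@87 -> ring=[29:NA,87:NB]
Op 5: add NC@92 -> ring=[29:NA,87:NB,92:NC]
Op 6: add ND@88 -> ring=[29:NA,87:NB,88:ND,92:NC]
Op 7: route key 3: smallest pos >= 3 is 29 -> NA
Op 8: remove NA -> ring=[87:NB,88:ND,92:NC]

Answer: NA NA NA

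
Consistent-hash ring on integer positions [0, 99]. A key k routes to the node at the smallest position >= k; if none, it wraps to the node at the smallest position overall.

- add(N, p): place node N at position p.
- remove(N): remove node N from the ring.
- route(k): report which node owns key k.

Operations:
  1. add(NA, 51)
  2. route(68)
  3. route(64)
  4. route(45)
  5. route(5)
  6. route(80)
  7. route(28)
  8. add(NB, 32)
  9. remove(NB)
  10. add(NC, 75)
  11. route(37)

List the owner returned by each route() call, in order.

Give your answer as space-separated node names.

Answer: NA NA NA NA NA NA NA

Derivation:
Op 1: add NA@51 -> ring=[51:NA]
Op 2: route key 68: none >= 68, wrap to smallest pos 51 -> NA
Op 3: route key 64: none >= 64, wrap to smallest pos 51 -> NA
Op 4: route key 45: smallest pos >= 45 is 51 -> NA
Op 5: route key 5: smallest pos >= 5 is 51 -> NA
Op 6: route key 80: none >= 80, wrap to smallest pos 51 -> NA
Op 7: route key 28: smallest pos >= 28 is 51 -> NA
Op 8: add NB@32 -> ring=[32:NB,51:NA]
Op 9: remove NB -> ring=[51:NA]
Op 10: add NC@75 -> ring=[51:NA,75:NC]
Op 11: route key 37: smallest pos >= 37 is 51 -> NA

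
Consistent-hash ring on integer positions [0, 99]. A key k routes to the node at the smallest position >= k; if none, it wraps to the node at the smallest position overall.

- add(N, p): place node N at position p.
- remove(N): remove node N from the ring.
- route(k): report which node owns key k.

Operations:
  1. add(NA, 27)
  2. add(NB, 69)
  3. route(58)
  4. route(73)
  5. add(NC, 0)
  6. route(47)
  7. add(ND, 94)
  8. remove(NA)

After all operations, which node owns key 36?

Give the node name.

Op 1: add NA@27 -> ring=[27:NA]
Op 2: add NB@69 -> ring=[27:NA,69:NB]
Op 3: route key 58: smallest pos >= 58 is 69 -> NB
Op 4: route key 73: none >= 73, wrap to smallest pos 27 -> NA
Op 5: add NC@0 -> ring=[0:NC,27:NA,69:NB]
Op 6: route key 47: smallest pos >= 47 is 69 -> NB
Op 7: add ND@94 -> ring=[0:NC,27:NA,69:NB,94:ND]
Op 8: remove NA -> ring=[0:NC,69:NB,94:ND]
Final route key 36: smallest pos >= 36 is 69 -> NB

Answer: NB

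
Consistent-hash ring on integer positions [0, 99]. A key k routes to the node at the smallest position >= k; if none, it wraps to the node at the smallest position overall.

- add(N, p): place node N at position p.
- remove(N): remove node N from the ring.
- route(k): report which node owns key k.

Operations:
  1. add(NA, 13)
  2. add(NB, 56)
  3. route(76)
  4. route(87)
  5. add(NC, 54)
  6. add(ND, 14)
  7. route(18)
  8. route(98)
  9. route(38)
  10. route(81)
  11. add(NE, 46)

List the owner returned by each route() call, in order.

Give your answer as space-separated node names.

Answer: NA NA NC NA NC NA

Derivation:
Op 1: add NA@13 -> ring=[13:NA]
Op 2: add NB@56 -> ring=[13:NA,56:NB]
Op 3: route key 76: none >= 76, wrap to smallest pos 13 -> NA
Op 4: route key 87: none >= 87, wrap to smallest pos 13 -> NA
Op 5: add NC@54 -> ring=[13:NA,54:NC,56:NB]
Op 6: add ND@14 -> ring=[13:NA,14:ND,54:NC,56:NB]
Op 7: route key 18: smallest pos >= 18 is 54 -> NC
Op 8: route key 98: none >= 98, wrap to smallest pos 13 -> NA
Op 9: route key 38: smallest pos >= 38 is 54 -> NC
Op 10: route key 81: none >= 81, wrap to smallest pos 13 -> NA
Op 11: add NE@46 -> ring=[13:NA,14:ND,46:NE,54:NC,56:NB]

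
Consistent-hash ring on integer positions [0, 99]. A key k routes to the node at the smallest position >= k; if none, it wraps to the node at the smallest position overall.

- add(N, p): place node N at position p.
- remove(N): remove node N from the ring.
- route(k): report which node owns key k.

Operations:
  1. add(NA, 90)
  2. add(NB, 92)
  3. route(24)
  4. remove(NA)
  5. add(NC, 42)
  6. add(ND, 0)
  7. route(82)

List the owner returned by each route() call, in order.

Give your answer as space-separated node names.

Op 1: add NA@90 -> ring=[90:NA]
Op 2: add NB@92 -> ring=[90:NA,92:NB]
Op 3: route key 24: smallest pos >= 24 is 90 -> NA
Op 4: remove NA -> ring=[92:NB]
Op 5: add NC@42 -> ring=[42:NC,92:NB]
Op 6: add ND@0 -> ring=[0:ND,42:NC,92:NB]
Op 7: route key 82: smallest pos >= 82 is 92 -> NB

Answer: NA NB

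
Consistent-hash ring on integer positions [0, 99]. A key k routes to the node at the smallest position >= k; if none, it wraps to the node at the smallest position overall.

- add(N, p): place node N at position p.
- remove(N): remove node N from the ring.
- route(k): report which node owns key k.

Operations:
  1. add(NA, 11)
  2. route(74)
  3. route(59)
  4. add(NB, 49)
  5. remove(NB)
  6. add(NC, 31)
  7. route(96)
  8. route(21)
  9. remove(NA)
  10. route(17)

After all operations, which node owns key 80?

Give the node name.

Op 1: add NA@11 -> ring=[11:NA]
Op 2: route key 74: none >= 74, wrap to smallest pos 11 -> NA
Op 3: route key 59: none >= 59, wrap to smallest pos 11 -> NA
Op 4: add NB@49 -> ring=[11:NA,49:NB]
Op 5: remove NB -> ring=[11:NA]
Op 6: add NC@31 -> ring=[11:NA,31:NC]
Op 7: route key 96: none >= 96, wrap to smallest pos 11 -> NA
Op 8: route key 21: smallest pos >= 21 is 31 -> NC
Op 9: remove NA -> ring=[31:NC]
Op 10: route key 17: smallest pos >= 17 is 31 -> NC
Final route key 80: none >= 80, wrap to smallest pos 31 -> NC

Answer: NC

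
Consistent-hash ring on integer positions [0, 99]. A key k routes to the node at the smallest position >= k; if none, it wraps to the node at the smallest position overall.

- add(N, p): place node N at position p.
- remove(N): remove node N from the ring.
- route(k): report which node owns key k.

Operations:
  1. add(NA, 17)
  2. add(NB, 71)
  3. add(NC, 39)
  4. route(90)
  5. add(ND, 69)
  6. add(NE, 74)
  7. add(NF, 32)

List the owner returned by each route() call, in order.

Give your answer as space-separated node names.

Op 1: add NA@17 -> ring=[17:NA]
Op 2: add NB@71 -> ring=[17:NA,71:NB]
Op 3: add NC@39 -> ring=[17:NA,39:NC,71:NB]
Op 4: route key 90: none >= 90, wrap to smallest pos 17 -> NA
Op 5: add ND@69 -> ring=[17:NA,39:NC,69:ND,71:NB]
Op 6: add NE@74 -> ring=[17:NA,39:NC,69:ND,71:NB,74:NE]
Op 7: add NF@32 -> ring=[17:NA,32:NF,39:NC,69:ND,71:NB,74:NE]

Answer: NA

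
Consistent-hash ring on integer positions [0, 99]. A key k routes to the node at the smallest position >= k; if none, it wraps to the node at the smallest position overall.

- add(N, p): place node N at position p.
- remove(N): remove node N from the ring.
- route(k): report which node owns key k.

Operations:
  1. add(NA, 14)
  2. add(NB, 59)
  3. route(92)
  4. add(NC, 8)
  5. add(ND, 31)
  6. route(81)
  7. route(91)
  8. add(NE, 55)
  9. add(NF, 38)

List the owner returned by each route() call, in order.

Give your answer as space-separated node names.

Op 1: add NA@14 -> ring=[14:NA]
Op 2: add NB@59 -> ring=[14:NA,59:NB]
Op 3: route key 92: none >= 92, wrap to smallest pos 14 -> NA
Op 4: add NC@8 -> ring=[8:NC,14:NA,59:NB]
Op 5: add ND@31 -> ring=[8:NC,14:NA,31:ND,59:NB]
Op 6: route key 81: none >= 81, wrap to smallest pos 8 -> NC
Op 7: route key 91: none >= 91, wrap to smallest pos 8 -> NC
Op 8: add NE@55 -> ring=[8:NC,14:NA,31:ND,55:NE,59:NB]
Op 9: add NF@38 -> ring=[8:NC,14:NA,31:ND,38:NF,55:NE,59:NB]

Answer: NA NC NC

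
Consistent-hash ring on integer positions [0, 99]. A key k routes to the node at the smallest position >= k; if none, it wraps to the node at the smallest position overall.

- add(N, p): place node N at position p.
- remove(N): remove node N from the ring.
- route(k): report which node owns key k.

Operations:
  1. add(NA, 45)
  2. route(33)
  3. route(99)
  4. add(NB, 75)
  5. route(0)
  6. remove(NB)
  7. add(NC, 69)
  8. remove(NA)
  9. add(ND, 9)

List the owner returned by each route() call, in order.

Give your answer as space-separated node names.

Op 1: add NA@45 -> ring=[45:NA]
Op 2: route key 33: smallest pos >= 33 is 45 -> NA
Op 3: route key 99: none >= 99, wrap to smallest pos 45 -> NA
Op 4: add NB@75 -> ring=[45:NA,75:NB]
Op 5: route key 0: smallest pos >= 0 is 45 -> NA
Op 6: remove NB -> ring=[45:NA]
Op 7: add NC@69 -> ring=[45:NA,69:NC]
Op 8: remove NA -> ring=[69:NC]
Op 9: add ND@9 -> ring=[9:ND,69:NC]

Answer: NA NA NA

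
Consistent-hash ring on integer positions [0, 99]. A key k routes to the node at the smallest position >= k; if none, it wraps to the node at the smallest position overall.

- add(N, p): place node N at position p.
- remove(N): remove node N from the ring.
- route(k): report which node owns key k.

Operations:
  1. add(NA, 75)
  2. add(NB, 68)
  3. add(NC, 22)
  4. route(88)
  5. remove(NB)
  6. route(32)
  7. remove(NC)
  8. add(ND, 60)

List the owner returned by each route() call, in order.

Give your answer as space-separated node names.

Answer: NC NA

Derivation:
Op 1: add NA@75 -> ring=[75:NA]
Op 2: add NB@68 -> ring=[68:NB,75:NA]
Op 3: add NC@22 -> ring=[22:NC,68:NB,75:NA]
Op 4: route key 88: none >= 88, wrap to smallest pos 22 -> NC
Op 5: remove NB -> ring=[22:NC,75:NA]
Op 6: route key 32: smallest pos >= 32 is 75 -> NA
Op 7: remove NC -> ring=[75:NA]
Op 8: add ND@60 -> ring=[60:ND,75:NA]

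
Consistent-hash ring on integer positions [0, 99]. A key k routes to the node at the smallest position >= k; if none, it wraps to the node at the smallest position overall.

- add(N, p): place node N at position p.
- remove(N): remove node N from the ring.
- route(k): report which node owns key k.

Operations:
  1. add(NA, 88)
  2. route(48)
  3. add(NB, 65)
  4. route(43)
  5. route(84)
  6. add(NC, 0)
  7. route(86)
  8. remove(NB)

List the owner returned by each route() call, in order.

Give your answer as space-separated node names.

Answer: NA NB NA NA

Derivation:
Op 1: add NA@88 -> ring=[88:NA]
Op 2: route key 48: smallest pos >= 48 is 88 -> NA
Op 3: add NB@65 -> ring=[65:NB,88:NA]
Op 4: route key 43: smallest pos >= 43 is 65 -> NB
Op 5: route key 84: smallest pos >= 84 is 88 -> NA
Op 6: add NC@0 -> ring=[0:NC,65:NB,88:NA]
Op 7: route key 86: smallest pos >= 86 is 88 -> NA
Op 8: remove NB -> ring=[0:NC,88:NA]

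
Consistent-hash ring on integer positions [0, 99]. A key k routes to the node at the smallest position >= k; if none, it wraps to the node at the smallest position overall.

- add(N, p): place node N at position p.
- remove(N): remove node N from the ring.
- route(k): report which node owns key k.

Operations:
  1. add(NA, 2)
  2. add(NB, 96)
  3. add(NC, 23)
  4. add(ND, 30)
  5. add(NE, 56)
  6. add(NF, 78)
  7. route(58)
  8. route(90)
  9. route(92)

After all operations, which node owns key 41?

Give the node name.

Op 1: add NA@2 -> ring=[2:NA]
Op 2: add NB@96 -> ring=[2:NA,96:NB]
Op 3: add NC@23 -> ring=[2:NA,23:NC,96:NB]
Op 4: add ND@30 -> ring=[2:NA,23:NC,30:ND,96:NB]
Op 5: add NE@56 -> ring=[2:NA,23:NC,30:ND,56:NE,96:NB]
Op 6: add NF@78 -> ring=[2:NA,23:NC,30:ND,56:NE,78:NF,96:NB]
Op 7: route key 58: smallest pos >= 58 is 78 -> NF
Op 8: route key 90: smallest pos >= 90 is 96 -> NB
Op 9: route key 92: smallest pos >= 92 is 96 -> NB
Final route key 41: smallest pos >= 41 is 56 -> NE

Answer: NE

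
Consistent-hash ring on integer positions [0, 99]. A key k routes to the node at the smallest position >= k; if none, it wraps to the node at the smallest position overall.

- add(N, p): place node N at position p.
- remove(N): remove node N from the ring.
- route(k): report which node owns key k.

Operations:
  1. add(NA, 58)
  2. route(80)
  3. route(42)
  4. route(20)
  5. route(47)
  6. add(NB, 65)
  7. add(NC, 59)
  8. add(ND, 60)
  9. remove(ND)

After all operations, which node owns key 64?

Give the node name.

Answer: NB

Derivation:
Op 1: add NA@58 -> ring=[58:NA]
Op 2: route key 80: none >= 80, wrap to smallest pos 58 -> NA
Op 3: route key 42: smallest pos >= 42 is 58 -> NA
Op 4: route key 20: smallest pos >= 20 is 58 -> NA
Op 5: route key 47: smallest pos >= 47 is 58 -> NA
Op 6: add NB@65 -> ring=[58:NA,65:NB]
Op 7: add NC@59 -> ring=[58:NA,59:NC,65:NB]
Op 8: add ND@60 -> ring=[58:NA,59:NC,60:ND,65:NB]
Op 9: remove ND -> ring=[58:NA,59:NC,65:NB]
Final route key 64: smallest pos >= 64 is 65 -> NB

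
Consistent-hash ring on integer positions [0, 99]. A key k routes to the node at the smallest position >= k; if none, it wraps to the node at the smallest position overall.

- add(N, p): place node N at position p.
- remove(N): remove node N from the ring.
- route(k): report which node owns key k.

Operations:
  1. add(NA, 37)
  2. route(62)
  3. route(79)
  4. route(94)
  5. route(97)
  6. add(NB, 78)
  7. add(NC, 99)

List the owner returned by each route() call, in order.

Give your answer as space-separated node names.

Op 1: add NA@37 -> ring=[37:NA]
Op 2: route key 62: none >= 62, wrap to smallest pos 37 -> NA
Op 3: route key 79: none >= 79, wrap to smallest pos 37 -> NA
Op 4: route key 94: none >= 94, wrap to smallest pos 37 -> NA
Op 5: route key 97: none >= 97, wrap to smallest pos 37 -> NA
Op 6: add NB@78 -> ring=[37:NA,78:NB]
Op 7: add NC@99 -> ring=[37:NA,78:NB,99:NC]

Answer: NA NA NA NA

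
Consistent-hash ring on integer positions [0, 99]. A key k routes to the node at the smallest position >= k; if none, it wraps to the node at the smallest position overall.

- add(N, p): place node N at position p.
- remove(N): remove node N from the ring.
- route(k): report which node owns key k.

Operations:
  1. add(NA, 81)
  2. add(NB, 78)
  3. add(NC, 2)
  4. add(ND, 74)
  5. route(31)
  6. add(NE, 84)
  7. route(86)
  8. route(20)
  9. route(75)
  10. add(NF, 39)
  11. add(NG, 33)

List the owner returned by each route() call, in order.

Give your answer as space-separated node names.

Op 1: add NA@81 -> ring=[81:NA]
Op 2: add NB@78 -> ring=[78:NB,81:NA]
Op 3: add NC@2 -> ring=[2:NC,78:NB,81:NA]
Op 4: add ND@74 -> ring=[2:NC,74:ND,78:NB,81:NA]
Op 5: route key 31: smallest pos >= 31 is 74 -> ND
Op 6: add NE@84 -> ring=[2:NC,74:ND,78:NB,81:NA,84:NE]
Op 7: route key 86: none >= 86, wrap to smallest pos 2 -> NC
Op 8: route key 20: smallest pos >= 20 is 74 -> ND
Op 9: route key 75: smallest pos >= 75 is 78 -> NB
Op 10: add NF@39 -> ring=[2:NC,39:NF,74:ND,78:NB,81:NA,84:NE]
Op 11: add NG@33 -> ring=[2:NC,33:NG,39:NF,74:ND,78:NB,81:NA,84:NE]

Answer: ND NC ND NB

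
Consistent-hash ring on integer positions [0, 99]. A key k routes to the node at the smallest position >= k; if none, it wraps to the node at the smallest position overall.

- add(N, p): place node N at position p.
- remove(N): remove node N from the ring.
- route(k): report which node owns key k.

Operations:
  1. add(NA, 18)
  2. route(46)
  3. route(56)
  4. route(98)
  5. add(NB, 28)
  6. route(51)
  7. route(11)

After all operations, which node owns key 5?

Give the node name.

Answer: NA

Derivation:
Op 1: add NA@18 -> ring=[18:NA]
Op 2: route key 46: none >= 46, wrap to smallest pos 18 -> NA
Op 3: route key 56: none >= 56, wrap to smallest pos 18 -> NA
Op 4: route key 98: none >= 98, wrap to smallest pos 18 -> NA
Op 5: add NB@28 -> ring=[18:NA,28:NB]
Op 6: route key 51: none >= 51, wrap to smallest pos 18 -> NA
Op 7: route key 11: smallest pos >= 11 is 18 -> NA
Final route key 5: smallest pos >= 5 is 18 -> NA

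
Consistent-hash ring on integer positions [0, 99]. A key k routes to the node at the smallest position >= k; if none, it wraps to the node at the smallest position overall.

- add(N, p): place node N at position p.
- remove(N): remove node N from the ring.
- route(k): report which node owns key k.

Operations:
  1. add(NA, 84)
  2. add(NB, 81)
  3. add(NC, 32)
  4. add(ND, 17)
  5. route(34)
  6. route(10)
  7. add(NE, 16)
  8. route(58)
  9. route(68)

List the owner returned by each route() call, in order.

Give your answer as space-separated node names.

Op 1: add NA@84 -> ring=[84:NA]
Op 2: add NB@81 -> ring=[81:NB,84:NA]
Op 3: add NC@32 -> ring=[32:NC,81:NB,84:NA]
Op 4: add ND@17 -> ring=[17:ND,32:NC,81:NB,84:NA]
Op 5: route key 34: smallest pos >= 34 is 81 -> NB
Op 6: route key 10: smallest pos >= 10 is 17 -> ND
Op 7: add NE@16 -> ring=[16:NE,17:ND,32:NC,81:NB,84:NA]
Op 8: route key 58: smallest pos >= 58 is 81 -> NB
Op 9: route key 68: smallest pos >= 68 is 81 -> NB

Answer: NB ND NB NB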